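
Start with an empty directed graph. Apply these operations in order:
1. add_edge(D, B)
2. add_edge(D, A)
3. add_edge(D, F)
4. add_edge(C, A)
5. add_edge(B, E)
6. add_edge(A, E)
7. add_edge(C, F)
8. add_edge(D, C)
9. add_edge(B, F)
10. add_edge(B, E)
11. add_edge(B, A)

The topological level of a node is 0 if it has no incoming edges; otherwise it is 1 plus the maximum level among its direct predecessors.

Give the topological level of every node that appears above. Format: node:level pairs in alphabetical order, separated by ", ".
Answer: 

Answer: A:2, B:1, C:1, D:0, E:3, F:2

Derivation:
Op 1: add_edge(D, B). Edges now: 1
Op 2: add_edge(D, A). Edges now: 2
Op 3: add_edge(D, F). Edges now: 3
Op 4: add_edge(C, A). Edges now: 4
Op 5: add_edge(B, E). Edges now: 5
Op 6: add_edge(A, E). Edges now: 6
Op 7: add_edge(C, F). Edges now: 7
Op 8: add_edge(D, C). Edges now: 8
Op 9: add_edge(B, F). Edges now: 9
Op 10: add_edge(B, E) (duplicate, no change). Edges now: 9
Op 11: add_edge(B, A). Edges now: 10
Compute levels (Kahn BFS):
  sources (in-degree 0): D
  process D: level=0
    D->A: in-degree(A)=2, level(A)>=1
    D->B: in-degree(B)=0, level(B)=1, enqueue
    D->C: in-degree(C)=0, level(C)=1, enqueue
    D->F: in-degree(F)=2, level(F)>=1
  process B: level=1
    B->A: in-degree(A)=1, level(A)>=2
    B->E: in-degree(E)=1, level(E)>=2
    B->F: in-degree(F)=1, level(F)>=2
  process C: level=1
    C->A: in-degree(A)=0, level(A)=2, enqueue
    C->F: in-degree(F)=0, level(F)=2, enqueue
  process A: level=2
    A->E: in-degree(E)=0, level(E)=3, enqueue
  process F: level=2
  process E: level=3
All levels: A:2, B:1, C:1, D:0, E:3, F:2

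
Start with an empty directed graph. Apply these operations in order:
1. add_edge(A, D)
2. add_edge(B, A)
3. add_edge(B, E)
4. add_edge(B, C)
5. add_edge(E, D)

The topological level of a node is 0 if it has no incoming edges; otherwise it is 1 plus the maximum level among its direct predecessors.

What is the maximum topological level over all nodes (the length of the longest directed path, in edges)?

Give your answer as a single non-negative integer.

Answer: 2

Derivation:
Op 1: add_edge(A, D). Edges now: 1
Op 2: add_edge(B, A). Edges now: 2
Op 3: add_edge(B, E). Edges now: 3
Op 4: add_edge(B, C). Edges now: 4
Op 5: add_edge(E, D). Edges now: 5
Compute levels (Kahn BFS):
  sources (in-degree 0): B
  process B: level=0
    B->A: in-degree(A)=0, level(A)=1, enqueue
    B->C: in-degree(C)=0, level(C)=1, enqueue
    B->E: in-degree(E)=0, level(E)=1, enqueue
  process A: level=1
    A->D: in-degree(D)=1, level(D)>=2
  process C: level=1
  process E: level=1
    E->D: in-degree(D)=0, level(D)=2, enqueue
  process D: level=2
All levels: A:1, B:0, C:1, D:2, E:1
max level = 2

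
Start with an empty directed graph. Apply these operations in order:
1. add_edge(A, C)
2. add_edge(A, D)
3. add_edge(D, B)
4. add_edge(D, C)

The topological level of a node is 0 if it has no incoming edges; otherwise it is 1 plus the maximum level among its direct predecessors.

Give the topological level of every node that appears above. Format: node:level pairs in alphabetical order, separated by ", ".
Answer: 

Answer: A:0, B:2, C:2, D:1

Derivation:
Op 1: add_edge(A, C). Edges now: 1
Op 2: add_edge(A, D). Edges now: 2
Op 3: add_edge(D, B). Edges now: 3
Op 4: add_edge(D, C). Edges now: 4
Compute levels (Kahn BFS):
  sources (in-degree 0): A
  process A: level=0
    A->C: in-degree(C)=1, level(C)>=1
    A->D: in-degree(D)=0, level(D)=1, enqueue
  process D: level=1
    D->B: in-degree(B)=0, level(B)=2, enqueue
    D->C: in-degree(C)=0, level(C)=2, enqueue
  process B: level=2
  process C: level=2
All levels: A:0, B:2, C:2, D:1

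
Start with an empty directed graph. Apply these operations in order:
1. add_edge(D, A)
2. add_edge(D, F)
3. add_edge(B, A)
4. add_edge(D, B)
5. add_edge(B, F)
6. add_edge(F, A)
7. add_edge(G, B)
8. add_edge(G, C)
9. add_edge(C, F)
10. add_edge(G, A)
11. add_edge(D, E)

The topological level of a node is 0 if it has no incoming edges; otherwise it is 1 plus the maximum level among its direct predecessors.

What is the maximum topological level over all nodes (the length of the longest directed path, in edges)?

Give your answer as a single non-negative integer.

Op 1: add_edge(D, A). Edges now: 1
Op 2: add_edge(D, F). Edges now: 2
Op 3: add_edge(B, A). Edges now: 3
Op 4: add_edge(D, B). Edges now: 4
Op 5: add_edge(B, F). Edges now: 5
Op 6: add_edge(F, A). Edges now: 6
Op 7: add_edge(G, B). Edges now: 7
Op 8: add_edge(G, C). Edges now: 8
Op 9: add_edge(C, F). Edges now: 9
Op 10: add_edge(G, A). Edges now: 10
Op 11: add_edge(D, E). Edges now: 11
Compute levels (Kahn BFS):
  sources (in-degree 0): D, G
  process D: level=0
    D->A: in-degree(A)=3, level(A)>=1
    D->B: in-degree(B)=1, level(B)>=1
    D->E: in-degree(E)=0, level(E)=1, enqueue
    D->F: in-degree(F)=2, level(F)>=1
  process G: level=0
    G->A: in-degree(A)=2, level(A)>=1
    G->B: in-degree(B)=0, level(B)=1, enqueue
    G->C: in-degree(C)=0, level(C)=1, enqueue
  process E: level=1
  process B: level=1
    B->A: in-degree(A)=1, level(A)>=2
    B->F: in-degree(F)=1, level(F)>=2
  process C: level=1
    C->F: in-degree(F)=0, level(F)=2, enqueue
  process F: level=2
    F->A: in-degree(A)=0, level(A)=3, enqueue
  process A: level=3
All levels: A:3, B:1, C:1, D:0, E:1, F:2, G:0
max level = 3

Answer: 3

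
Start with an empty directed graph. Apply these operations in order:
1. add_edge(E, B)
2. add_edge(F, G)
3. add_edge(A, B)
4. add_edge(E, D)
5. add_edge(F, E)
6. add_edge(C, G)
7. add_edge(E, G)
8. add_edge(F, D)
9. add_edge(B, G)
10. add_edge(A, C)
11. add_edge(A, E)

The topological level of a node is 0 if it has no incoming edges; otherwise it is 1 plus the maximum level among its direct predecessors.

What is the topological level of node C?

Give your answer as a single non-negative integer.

Answer: 1

Derivation:
Op 1: add_edge(E, B). Edges now: 1
Op 2: add_edge(F, G). Edges now: 2
Op 3: add_edge(A, B). Edges now: 3
Op 4: add_edge(E, D). Edges now: 4
Op 5: add_edge(F, E). Edges now: 5
Op 6: add_edge(C, G). Edges now: 6
Op 7: add_edge(E, G). Edges now: 7
Op 8: add_edge(F, D). Edges now: 8
Op 9: add_edge(B, G). Edges now: 9
Op 10: add_edge(A, C). Edges now: 10
Op 11: add_edge(A, E). Edges now: 11
Compute levels (Kahn BFS):
  sources (in-degree 0): A, F
  process A: level=0
    A->B: in-degree(B)=1, level(B)>=1
    A->C: in-degree(C)=0, level(C)=1, enqueue
    A->E: in-degree(E)=1, level(E)>=1
  process F: level=0
    F->D: in-degree(D)=1, level(D)>=1
    F->E: in-degree(E)=0, level(E)=1, enqueue
    F->G: in-degree(G)=3, level(G)>=1
  process C: level=1
    C->G: in-degree(G)=2, level(G)>=2
  process E: level=1
    E->B: in-degree(B)=0, level(B)=2, enqueue
    E->D: in-degree(D)=0, level(D)=2, enqueue
    E->G: in-degree(G)=1, level(G)>=2
  process B: level=2
    B->G: in-degree(G)=0, level(G)=3, enqueue
  process D: level=2
  process G: level=3
All levels: A:0, B:2, C:1, D:2, E:1, F:0, G:3
level(C) = 1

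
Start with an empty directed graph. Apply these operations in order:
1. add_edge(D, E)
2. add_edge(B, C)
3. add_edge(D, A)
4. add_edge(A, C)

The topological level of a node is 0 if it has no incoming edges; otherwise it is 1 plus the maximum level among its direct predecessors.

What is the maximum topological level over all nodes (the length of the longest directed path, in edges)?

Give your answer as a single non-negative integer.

Answer: 2

Derivation:
Op 1: add_edge(D, E). Edges now: 1
Op 2: add_edge(B, C). Edges now: 2
Op 3: add_edge(D, A). Edges now: 3
Op 4: add_edge(A, C). Edges now: 4
Compute levels (Kahn BFS):
  sources (in-degree 0): B, D
  process B: level=0
    B->C: in-degree(C)=1, level(C)>=1
  process D: level=0
    D->A: in-degree(A)=0, level(A)=1, enqueue
    D->E: in-degree(E)=0, level(E)=1, enqueue
  process A: level=1
    A->C: in-degree(C)=0, level(C)=2, enqueue
  process E: level=1
  process C: level=2
All levels: A:1, B:0, C:2, D:0, E:1
max level = 2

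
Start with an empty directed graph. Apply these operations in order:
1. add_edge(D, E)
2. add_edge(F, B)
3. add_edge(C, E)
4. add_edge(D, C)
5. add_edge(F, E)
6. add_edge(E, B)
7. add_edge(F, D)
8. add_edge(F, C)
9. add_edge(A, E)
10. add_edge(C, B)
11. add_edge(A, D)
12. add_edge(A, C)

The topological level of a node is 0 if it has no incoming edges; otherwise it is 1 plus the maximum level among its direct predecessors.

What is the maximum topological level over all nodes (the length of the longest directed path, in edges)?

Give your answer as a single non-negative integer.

Answer: 4

Derivation:
Op 1: add_edge(D, E). Edges now: 1
Op 2: add_edge(F, B). Edges now: 2
Op 3: add_edge(C, E). Edges now: 3
Op 4: add_edge(D, C). Edges now: 4
Op 5: add_edge(F, E). Edges now: 5
Op 6: add_edge(E, B). Edges now: 6
Op 7: add_edge(F, D). Edges now: 7
Op 8: add_edge(F, C). Edges now: 8
Op 9: add_edge(A, E). Edges now: 9
Op 10: add_edge(C, B). Edges now: 10
Op 11: add_edge(A, D). Edges now: 11
Op 12: add_edge(A, C). Edges now: 12
Compute levels (Kahn BFS):
  sources (in-degree 0): A, F
  process A: level=0
    A->C: in-degree(C)=2, level(C)>=1
    A->D: in-degree(D)=1, level(D)>=1
    A->E: in-degree(E)=3, level(E)>=1
  process F: level=0
    F->B: in-degree(B)=2, level(B)>=1
    F->C: in-degree(C)=1, level(C)>=1
    F->D: in-degree(D)=0, level(D)=1, enqueue
    F->E: in-degree(E)=2, level(E)>=1
  process D: level=1
    D->C: in-degree(C)=0, level(C)=2, enqueue
    D->E: in-degree(E)=1, level(E)>=2
  process C: level=2
    C->B: in-degree(B)=1, level(B)>=3
    C->E: in-degree(E)=0, level(E)=3, enqueue
  process E: level=3
    E->B: in-degree(B)=0, level(B)=4, enqueue
  process B: level=4
All levels: A:0, B:4, C:2, D:1, E:3, F:0
max level = 4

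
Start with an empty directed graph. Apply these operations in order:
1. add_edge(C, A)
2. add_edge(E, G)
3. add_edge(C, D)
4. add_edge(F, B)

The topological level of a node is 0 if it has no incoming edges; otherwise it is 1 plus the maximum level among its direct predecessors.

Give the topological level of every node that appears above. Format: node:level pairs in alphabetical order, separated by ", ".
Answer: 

Answer: A:1, B:1, C:0, D:1, E:0, F:0, G:1

Derivation:
Op 1: add_edge(C, A). Edges now: 1
Op 2: add_edge(E, G). Edges now: 2
Op 3: add_edge(C, D). Edges now: 3
Op 4: add_edge(F, B). Edges now: 4
Compute levels (Kahn BFS):
  sources (in-degree 0): C, E, F
  process C: level=0
    C->A: in-degree(A)=0, level(A)=1, enqueue
    C->D: in-degree(D)=0, level(D)=1, enqueue
  process E: level=0
    E->G: in-degree(G)=0, level(G)=1, enqueue
  process F: level=0
    F->B: in-degree(B)=0, level(B)=1, enqueue
  process A: level=1
  process D: level=1
  process G: level=1
  process B: level=1
All levels: A:1, B:1, C:0, D:1, E:0, F:0, G:1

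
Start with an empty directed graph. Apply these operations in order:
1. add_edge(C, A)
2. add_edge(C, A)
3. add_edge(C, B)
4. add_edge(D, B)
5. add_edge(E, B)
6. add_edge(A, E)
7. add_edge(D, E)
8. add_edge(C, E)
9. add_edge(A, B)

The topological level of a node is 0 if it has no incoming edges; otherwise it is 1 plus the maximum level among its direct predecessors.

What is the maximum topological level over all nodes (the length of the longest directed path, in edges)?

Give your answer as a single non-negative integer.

Op 1: add_edge(C, A). Edges now: 1
Op 2: add_edge(C, A) (duplicate, no change). Edges now: 1
Op 3: add_edge(C, B). Edges now: 2
Op 4: add_edge(D, B). Edges now: 3
Op 5: add_edge(E, B). Edges now: 4
Op 6: add_edge(A, E). Edges now: 5
Op 7: add_edge(D, E). Edges now: 6
Op 8: add_edge(C, E). Edges now: 7
Op 9: add_edge(A, B). Edges now: 8
Compute levels (Kahn BFS):
  sources (in-degree 0): C, D
  process C: level=0
    C->A: in-degree(A)=0, level(A)=1, enqueue
    C->B: in-degree(B)=3, level(B)>=1
    C->E: in-degree(E)=2, level(E)>=1
  process D: level=0
    D->B: in-degree(B)=2, level(B)>=1
    D->E: in-degree(E)=1, level(E)>=1
  process A: level=1
    A->B: in-degree(B)=1, level(B)>=2
    A->E: in-degree(E)=0, level(E)=2, enqueue
  process E: level=2
    E->B: in-degree(B)=0, level(B)=3, enqueue
  process B: level=3
All levels: A:1, B:3, C:0, D:0, E:2
max level = 3

Answer: 3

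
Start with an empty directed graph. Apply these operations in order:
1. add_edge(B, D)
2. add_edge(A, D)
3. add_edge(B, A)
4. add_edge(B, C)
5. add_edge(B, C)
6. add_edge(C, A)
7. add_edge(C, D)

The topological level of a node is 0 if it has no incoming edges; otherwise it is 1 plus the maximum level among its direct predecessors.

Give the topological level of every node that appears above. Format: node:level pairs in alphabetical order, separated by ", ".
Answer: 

Op 1: add_edge(B, D). Edges now: 1
Op 2: add_edge(A, D). Edges now: 2
Op 3: add_edge(B, A). Edges now: 3
Op 4: add_edge(B, C). Edges now: 4
Op 5: add_edge(B, C) (duplicate, no change). Edges now: 4
Op 6: add_edge(C, A). Edges now: 5
Op 7: add_edge(C, D). Edges now: 6
Compute levels (Kahn BFS):
  sources (in-degree 0): B
  process B: level=0
    B->A: in-degree(A)=1, level(A)>=1
    B->C: in-degree(C)=0, level(C)=1, enqueue
    B->D: in-degree(D)=2, level(D)>=1
  process C: level=1
    C->A: in-degree(A)=0, level(A)=2, enqueue
    C->D: in-degree(D)=1, level(D)>=2
  process A: level=2
    A->D: in-degree(D)=0, level(D)=3, enqueue
  process D: level=3
All levels: A:2, B:0, C:1, D:3

Answer: A:2, B:0, C:1, D:3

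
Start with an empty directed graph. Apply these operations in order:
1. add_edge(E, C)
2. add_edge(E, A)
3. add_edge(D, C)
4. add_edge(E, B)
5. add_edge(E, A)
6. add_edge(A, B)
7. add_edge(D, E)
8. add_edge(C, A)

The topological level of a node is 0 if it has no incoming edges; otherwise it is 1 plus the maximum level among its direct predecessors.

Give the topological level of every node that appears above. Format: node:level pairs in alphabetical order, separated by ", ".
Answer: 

Op 1: add_edge(E, C). Edges now: 1
Op 2: add_edge(E, A). Edges now: 2
Op 3: add_edge(D, C). Edges now: 3
Op 4: add_edge(E, B). Edges now: 4
Op 5: add_edge(E, A) (duplicate, no change). Edges now: 4
Op 6: add_edge(A, B). Edges now: 5
Op 7: add_edge(D, E). Edges now: 6
Op 8: add_edge(C, A). Edges now: 7
Compute levels (Kahn BFS):
  sources (in-degree 0): D
  process D: level=0
    D->C: in-degree(C)=1, level(C)>=1
    D->E: in-degree(E)=0, level(E)=1, enqueue
  process E: level=1
    E->A: in-degree(A)=1, level(A)>=2
    E->B: in-degree(B)=1, level(B)>=2
    E->C: in-degree(C)=0, level(C)=2, enqueue
  process C: level=2
    C->A: in-degree(A)=0, level(A)=3, enqueue
  process A: level=3
    A->B: in-degree(B)=0, level(B)=4, enqueue
  process B: level=4
All levels: A:3, B:4, C:2, D:0, E:1

Answer: A:3, B:4, C:2, D:0, E:1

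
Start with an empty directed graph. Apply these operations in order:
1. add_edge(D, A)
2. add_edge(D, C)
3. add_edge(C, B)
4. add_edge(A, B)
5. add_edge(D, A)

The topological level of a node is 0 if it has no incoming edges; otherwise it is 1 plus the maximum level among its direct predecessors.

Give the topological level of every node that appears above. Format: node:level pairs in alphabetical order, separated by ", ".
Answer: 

Op 1: add_edge(D, A). Edges now: 1
Op 2: add_edge(D, C). Edges now: 2
Op 3: add_edge(C, B). Edges now: 3
Op 4: add_edge(A, B). Edges now: 4
Op 5: add_edge(D, A) (duplicate, no change). Edges now: 4
Compute levels (Kahn BFS):
  sources (in-degree 0): D
  process D: level=0
    D->A: in-degree(A)=0, level(A)=1, enqueue
    D->C: in-degree(C)=0, level(C)=1, enqueue
  process A: level=1
    A->B: in-degree(B)=1, level(B)>=2
  process C: level=1
    C->B: in-degree(B)=0, level(B)=2, enqueue
  process B: level=2
All levels: A:1, B:2, C:1, D:0

Answer: A:1, B:2, C:1, D:0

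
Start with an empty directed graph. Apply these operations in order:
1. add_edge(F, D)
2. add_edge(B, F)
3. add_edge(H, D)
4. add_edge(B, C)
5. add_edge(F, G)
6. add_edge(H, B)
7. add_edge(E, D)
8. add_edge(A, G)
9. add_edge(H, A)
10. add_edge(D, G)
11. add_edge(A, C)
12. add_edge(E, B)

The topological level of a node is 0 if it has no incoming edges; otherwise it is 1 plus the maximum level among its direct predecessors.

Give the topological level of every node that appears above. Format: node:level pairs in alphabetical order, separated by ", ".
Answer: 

Answer: A:1, B:1, C:2, D:3, E:0, F:2, G:4, H:0

Derivation:
Op 1: add_edge(F, D). Edges now: 1
Op 2: add_edge(B, F). Edges now: 2
Op 3: add_edge(H, D). Edges now: 3
Op 4: add_edge(B, C). Edges now: 4
Op 5: add_edge(F, G). Edges now: 5
Op 6: add_edge(H, B). Edges now: 6
Op 7: add_edge(E, D). Edges now: 7
Op 8: add_edge(A, G). Edges now: 8
Op 9: add_edge(H, A). Edges now: 9
Op 10: add_edge(D, G). Edges now: 10
Op 11: add_edge(A, C). Edges now: 11
Op 12: add_edge(E, B). Edges now: 12
Compute levels (Kahn BFS):
  sources (in-degree 0): E, H
  process E: level=0
    E->B: in-degree(B)=1, level(B)>=1
    E->D: in-degree(D)=2, level(D)>=1
  process H: level=0
    H->A: in-degree(A)=0, level(A)=1, enqueue
    H->B: in-degree(B)=0, level(B)=1, enqueue
    H->D: in-degree(D)=1, level(D)>=1
  process A: level=1
    A->C: in-degree(C)=1, level(C)>=2
    A->G: in-degree(G)=2, level(G)>=2
  process B: level=1
    B->C: in-degree(C)=0, level(C)=2, enqueue
    B->F: in-degree(F)=0, level(F)=2, enqueue
  process C: level=2
  process F: level=2
    F->D: in-degree(D)=0, level(D)=3, enqueue
    F->G: in-degree(G)=1, level(G)>=3
  process D: level=3
    D->G: in-degree(G)=0, level(G)=4, enqueue
  process G: level=4
All levels: A:1, B:1, C:2, D:3, E:0, F:2, G:4, H:0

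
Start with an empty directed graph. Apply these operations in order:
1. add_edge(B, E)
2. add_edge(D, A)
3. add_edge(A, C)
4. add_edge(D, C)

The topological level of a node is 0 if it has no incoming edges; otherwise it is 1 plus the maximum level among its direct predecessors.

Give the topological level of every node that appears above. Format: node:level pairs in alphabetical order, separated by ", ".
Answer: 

Op 1: add_edge(B, E). Edges now: 1
Op 2: add_edge(D, A). Edges now: 2
Op 3: add_edge(A, C). Edges now: 3
Op 4: add_edge(D, C). Edges now: 4
Compute levels (Kahn BFS):
  sources (in-degree 0): B, D
  process B: level=0
    B->E: in-degree(E)=0, level(E)=1, enqueue
  process D: level=0
    D->A: in-degree(A)=0, level(A)=1, enqueue
    D->C: in-degree(C)=1, level(C)>=1
  process E: level=1
  process A: level=1
    A->C: in-degree(C)=0, level(C)=2, enqueue
  process C: level=2
All levels: A:1, B:0, C:2, D:0, E:1

Answer: A:1, B:0, C:2, D:0, E:1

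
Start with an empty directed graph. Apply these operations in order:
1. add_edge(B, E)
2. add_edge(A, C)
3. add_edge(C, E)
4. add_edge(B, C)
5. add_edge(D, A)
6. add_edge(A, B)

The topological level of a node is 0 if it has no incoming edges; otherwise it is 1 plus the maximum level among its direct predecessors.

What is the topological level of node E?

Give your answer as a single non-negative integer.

Answer: 4

Derivation:
Op 1: add_edge(B, E). Edges now: 1
Op 2: add_edge(A, C). Edges now: 2
Op 3: add_edge(C, E). Edges now: 3
Op 4: add_edge(B, C). Edges now: 4
Op 5: add_edge(D, A). Edges now: 5
Op 6: add_edge(A, B). Edges now: 6
Compute levels (Kahn BFS):
  sources (in-degree 0): D
  process D: level=0
    D->A: in-degree(A)=0, level(A)=1, enqueue
  process A: level=1
    A->B: in-degree(B)=0, level(B)=2, enqueue
    A->C: in-degree(C)=1, level(C)>=2
  process B: level=2
    B->C: in-degree(C)=0, level(C)=3, enqueue
    B->E: in-degree(E)=1, level(E)>=3
  process C: level=3
    C->E: in-degree(E)=0, level(E)=4, enqueue
  process E: level=4
All levels: A:1, B:2, C:3, D:0, E:4
level(E) = 4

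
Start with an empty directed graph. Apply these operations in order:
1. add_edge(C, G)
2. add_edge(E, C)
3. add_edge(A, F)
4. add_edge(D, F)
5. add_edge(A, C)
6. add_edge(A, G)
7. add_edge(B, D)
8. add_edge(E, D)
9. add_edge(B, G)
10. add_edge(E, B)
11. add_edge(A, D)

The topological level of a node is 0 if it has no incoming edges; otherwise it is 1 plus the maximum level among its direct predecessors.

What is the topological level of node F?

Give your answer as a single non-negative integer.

Op 1: add_edge(C, G). Edges now: 1
Op 2: add_edge(E, C). Edges now: 2
Op 3: add_edge(A, F). Edges now: 3
Op 4: add_edge(D, F). Edges now: 4
Op 5: add_edge(A, C). Edges now: 5
Op 6: add_edge(A, G). Edges now: 6
Op 7: add_edge(B, D). Edges now: 7
Op 8: add_edge(E, D). Edges now: 8
Op 9: add_edge(B, G). Edges now: 9
Op 10: add_edge(E, B). Edges now: 10
Op 11: add_edge(A, D). Edges now: 11
Compute levels (Kahn BFS):
  sources (in-degree 0): A, E
  process A: level=0
    A->C: in-degree(C)=1, level(C)>=1
    A->D: in-degree(D)=2, level(D)>=1
    A->F: in-degree(F)=1, level(F)>=1
    A->G: in-degree(G)=2, level(G)>=1
  process E: level=0
    E->B: in-degree(B)=0, level(B)=1, enqueue
    E->C: in-degree(C)=0, level(C)=1, enqueue
    E->D: in-degree(D)=1, level(D)>=1
  process B: level=1
    B->D: in-degree(D)=0, level(D)=2, enqueue
    B->G: in-degree(G)=1, level(G)>=2
  process C: level=1
    C->G: in-degree(G)=0, level(G)=2, enqueue
  process D: level=2
    D->F: in-degree(F)=0, level(F)=3, enqueue
  process G: level=2
  process F: level=3
All levels: A:0, B:1, C:1, D:2, E:0, F:3, G:2
level(F) = 3

Answer: 3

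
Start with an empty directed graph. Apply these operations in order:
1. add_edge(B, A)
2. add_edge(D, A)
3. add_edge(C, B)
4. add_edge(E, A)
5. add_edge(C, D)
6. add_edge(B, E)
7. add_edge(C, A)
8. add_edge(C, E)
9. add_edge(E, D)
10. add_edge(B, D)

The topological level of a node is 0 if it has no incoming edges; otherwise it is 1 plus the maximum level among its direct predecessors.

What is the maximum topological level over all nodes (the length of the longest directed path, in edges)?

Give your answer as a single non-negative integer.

Answer: 4

Derivation:
Op 1: add_edge(B, A). Edges now: 1
Op 2: add_edge(D, A). Edges now: 2
Op 3: add_edge(C, B). Edges now: 3
Op 4: add_edge(E, A). Edges now: 4
Op 5: add_edge(C, D). Edges now: 5
Op 6: add_edge(B, E). Edges now: 6
Op 7: add_edge(C, A). Edges now: 7
Op 8: add_edge(C, E). Edges now: 8
Op 9: add_edge(E, D). Edges now: 9
Op 10: add_edge(B, D). Edges now: 10
Compute levels (Kahn BFS):
  sources (in-degree 0): C
  process C: level=0
    C->A: in-degree(A)=3, level(A)>=1
    C->B: in-degree(B)=0, level(B)=1, enqueue
    C->D: in-degree(D)=2, level(D)>=1
    C->E: in-degree(E)=1, level(E)>=1
  process B: level=1
    B->A: in-degree(A)=2, level(A)>=2
    B->D: in-degree(D)=1, level(D)>=2
    B->E: in-degree(E)=0, level(E)=2, enqueue
  process E: level=2
    E->A: in-degree(A)=1, level(A)>=3
    E->D: in-degree(D)=0, level(D)=3, enqueue
  process D: level=3
    D->A: in-degree(A)=0, level(A)=4, enqueue
  process A: level=4
All levels: A:4, B:1, C:0, D:3, E:2
max level = 4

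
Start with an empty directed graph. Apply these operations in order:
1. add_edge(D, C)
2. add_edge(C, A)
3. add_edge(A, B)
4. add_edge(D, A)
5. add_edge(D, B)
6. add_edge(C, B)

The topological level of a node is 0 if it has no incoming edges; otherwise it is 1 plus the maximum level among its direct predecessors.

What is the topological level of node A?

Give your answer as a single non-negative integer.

Op 1: add_edge(D, C). Edges now: 1
Op 2: add_edge(C, A). Edges now: 2
Op 3: add_edge(A, B). Edges now: 3
Op 4: add_edge(D, A). Edges now: 4
Op 5: add_edge(D, B). Edges now: 5
Op 6: add_edge(C, B). Edges now: 6
Compute levels (Kahn BFS):
  sources (in-degree 0): D
  process D: level=0
    D->A: in-degree(A)=1, level(A)>=1
    D->B: in-degree(B)=2, level(B)>=1
    D->C: in-degree(C)=0, level(C)=1, enqueue
  process C: level=1
    C->A: in-degree(A)=0, level(A)=2, enqueue
    C->B: in-degree(B)=1, level(B)>=2
  process A: level=2
    A->B: in-degree(B)=0, level(B)=3, enqueue
  process B: level=3
All levels: A:2, B:3, C:1, D:0
level(A) = 2

Answer: 2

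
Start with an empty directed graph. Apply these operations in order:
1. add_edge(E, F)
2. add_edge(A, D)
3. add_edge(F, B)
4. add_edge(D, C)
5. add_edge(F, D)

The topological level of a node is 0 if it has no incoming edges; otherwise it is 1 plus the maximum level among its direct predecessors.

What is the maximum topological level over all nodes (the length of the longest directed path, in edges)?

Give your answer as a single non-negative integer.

Answer: 3

Derivation:
Op 1: add_edge(E, F). Edges now: 1
Op 2: add_edge(A, D). Edges now: 2
Op 3: add_edge(F, B). Edges now: 3
Op 4: add_edge(D, C). Edges now: 4
Op 5: add_edge(F, D). Edges now: 5
Compute levels (Kahn BFS):
  sources (in-degree 0): A, E
  process A: level=0
    A->D: in-degree(D)=1, level(D)>=1
  process E: level=0
    E->F: in-degree(F)=0, level(F)=1, enqueue
  process F: level=1
    F->B: in-degree(B)=0, level(B)=2, enqueue
    F->D: in-degree(D)=0, level(D)=2, enqueue
  process B: level=2
  process D: level=2
    D->C: in-degree(C)=0, level(C)=3, enqueue
  process C: level=3
All levels: A:0, B:2, C:3, D:2, E:0, F:1
max level = 3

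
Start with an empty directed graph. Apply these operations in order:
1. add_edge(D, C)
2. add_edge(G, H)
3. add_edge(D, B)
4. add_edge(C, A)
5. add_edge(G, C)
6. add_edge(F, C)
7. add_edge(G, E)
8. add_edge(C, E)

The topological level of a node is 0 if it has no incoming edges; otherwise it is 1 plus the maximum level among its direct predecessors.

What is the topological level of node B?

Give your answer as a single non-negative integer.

Answer: 1

Derivation:
Op 1: add_edge(D, C). Edges now: 1
Op 2: add_edge(G, H). Edges now: 2
Op 3: add_edge(D, B). Edges now: 3
Op 4: add_edge(C, A). Edges now: 4
Op 5: add_edge(G, C). Edges now: 5
Op 6: add_edge(F, C). Edges now: 6
Op 7: add_edge(G, E). Edges now: 7
Op 8: add_edge(C, E). Edges now: 8
Compute levels (Kahn BFS):
  sources (in-degree 0): D, F, G
  process D: level=0
    D->B: in-degree(B)=0, level(B)=1, enqueue
    D->C: in-degree(C)=2, level(C)>=1
  process F: level=0
    F->C: in-degree(C)=1, level(C)>=1
  process G: level=0
    G->C: in-degree(C)=0, level(C)=1, enqueue
    G->E: in-degree(E)=1, level(E)>=1
    G->H: in-degree(H)=0, level(H)=1, enqueue
  process B: level=1
  process C: level=1
    C->A: in-degree(A)=0, level(A)=2, enqueue
    C->E: in-degree(E)=0, level(E)=2, enqueue
  process H: level=1
  process A: level=2
  process E: level=2
All levels: A:2, B:1, C:1, D:0, E:2, F:0, G:0, H:1
level(B) = 1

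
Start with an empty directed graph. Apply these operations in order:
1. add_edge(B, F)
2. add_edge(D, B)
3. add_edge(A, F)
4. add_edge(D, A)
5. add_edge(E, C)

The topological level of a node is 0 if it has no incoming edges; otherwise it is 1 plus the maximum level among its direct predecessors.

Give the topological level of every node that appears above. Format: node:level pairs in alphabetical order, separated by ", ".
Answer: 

Answer: A:1, B:1, C:1, D:0, E:0, F:2

Derivation:
Op 1: add_edge(B, F). Edges now: 1
Op 2: add_edge(D, B). Edges now: 2
Op 3: add_edge(A, F). Edges now: 3
Op 4: add_edge(D, A). Edges now: 4
Op 5: add_edge(E, C). Edges now: 5
Compute levels (Kahn BFS):
  sources (in-degree 0): D, E
  process D: level=0
    D->A: in-degree(A)=0, level(A)=1, enqueue
    D->B: in-degree(B)=0, level(B)=1, enqueue
  process E: level=0
    E->C: in-degree(C)=0, level(C)=1, enqueue
  process A: level=1
    A->F: in-degree(F)=1, level(F)>=2
  process B: level=1
    B->F: in-degree(F)=0, level(F)=2, enqueue
  process C: level=1
  process F: level=2
All levels: A:1, B:1, C:1, D:0, E:0, F:2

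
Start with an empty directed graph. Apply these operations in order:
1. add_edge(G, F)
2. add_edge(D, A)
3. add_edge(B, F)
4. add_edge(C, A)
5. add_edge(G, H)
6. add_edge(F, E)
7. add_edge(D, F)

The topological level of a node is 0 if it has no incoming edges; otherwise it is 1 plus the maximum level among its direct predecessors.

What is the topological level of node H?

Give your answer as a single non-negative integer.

Answer: 1

Derivation:
Op 1: add_edge(G, F). Edges now: 1
Op 2: add_edge(D, A). Edges now: 2
Op 3: add_edge(B, F). Edges now: 3
Op 4: add_edge(C, A). Edges now: 4
Op 5: add_edge(G, H). Edges now: 5
Op 6: add_edge(F, E). Edges now: 6
Op 7: add_edge(D, F). Edges now: 7
Compute levels (Kahn BFS):
  sources (in-degree 0): B, C, D, G
  process B: level=0
    B->F: in-degree(F)=2, level(F)>=1
  process C: level=0
    C->A: in-degree(A)=1, level(A)>=1
  process D: level=0
    D->A: in-degree(A)=0, level(A)=1, enqueue
    D->F: in-degree(F)=1, level(F)>=1
  process G: level=0
    G->F: in-degree(F)=0, level(F)=1, enqueue
    G->H: in-degree(H)=0, level(H)=1, enqueue
  process A: level=1
  process F: level=1
    F->E: in-degree(E)=0, level(E)=2, enqueue
  process H: level=1
  process E: level=2
All levels: A:1, B:0, C:0, D:0, E:2, F:1, G:0, H:1
level(H) = 1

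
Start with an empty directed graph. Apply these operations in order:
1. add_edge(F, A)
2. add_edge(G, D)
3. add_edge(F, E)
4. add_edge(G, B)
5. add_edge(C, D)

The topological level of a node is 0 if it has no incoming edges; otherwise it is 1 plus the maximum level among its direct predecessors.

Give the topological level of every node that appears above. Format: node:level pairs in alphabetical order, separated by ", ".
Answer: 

Answer: A:1, B:1, C:0, D:1, E:1, F:0, G:0

Derivation:
Op 1: add_edge(F, A). Edges now: 1
Op 2: add_edge(G, D). Edges now: 2
Op 3: add_edge(F, E). Edges now: 3
Op 4: add_edge(G, B). Edges now: 4
Op 5: add_edge(C, D). Edges now: 5
Compute levels (Kahn BFS):
  sources (in-degree 0): C, F, G
  process C: level=0
    C->D: in-degree(D)=1, level(D)>=1
  process F: level=0
    F->A: in-degree(A)=0, level(A)=1, enqueue
    F->E: in-degree(E)=0, level(E)=1, enqueue
  process G: level=0
    G->B: in-degree(B)=0, level(B)=1, enqueue
    G->D: in-degree(D)=0, level(D)=1, enqueue
  process A: level=1
  process E: level=1
  process B: level=1
  process D: level=1
All levels: A:1, B:1, C:0, D:1, E:1, F:0, G:0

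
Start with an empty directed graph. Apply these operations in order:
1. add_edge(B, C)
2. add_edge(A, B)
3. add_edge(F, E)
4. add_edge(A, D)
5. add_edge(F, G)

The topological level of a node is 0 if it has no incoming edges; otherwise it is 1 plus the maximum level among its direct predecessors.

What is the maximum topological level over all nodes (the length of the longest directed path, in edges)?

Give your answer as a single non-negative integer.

Answer: 2

Derivation:
Op 1: add_edge(B, C). Edges now: 1
Op 2: add_edge(A, B). Edges now: 2
Op 3: add_edge(F, E). Edges now: 3
Op 4: add_edge(A, D). Edges now: 4
Op 5: add_edge(F, G). Edges now: 5
Compute levels (Kahn BFS):
  sources (in-degree 0): A, F
  process A: level=0
    A->B: in-degree(B)=0, level(B)=1, enqueue
    A->D: in-degree(D)=0, level(D)=1, enqueue
  process F: level=0
    F->E: in-degree(E)=0, level(E)=1, enqueue
    F->G: in-degree(G)=0, level(G)=1, enqueue
  process B: level=1
    B->C: in-degree(C)=0, level(C)=2, enqueue
  process D: level=1
  process E: level=1
  process G: level=1
  process C: level=2
All levels: A:0, B:1, C:2, D:1, E:1, F:0, G:1
max level = 2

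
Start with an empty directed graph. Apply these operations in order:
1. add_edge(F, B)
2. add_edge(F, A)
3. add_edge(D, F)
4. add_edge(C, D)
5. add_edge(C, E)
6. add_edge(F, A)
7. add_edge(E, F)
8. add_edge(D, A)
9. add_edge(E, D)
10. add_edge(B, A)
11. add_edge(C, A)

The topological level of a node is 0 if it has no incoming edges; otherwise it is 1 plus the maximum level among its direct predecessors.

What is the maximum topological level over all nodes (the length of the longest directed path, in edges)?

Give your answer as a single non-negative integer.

Answer: 5

Derivation:
Op 1: add_edge(F, B). Edges now: 1
Op 2: add_edge(F, A). Edges now: 2
Op 3: add_edge(D, F). Edges now: 3
Op 4: add_edge(C, D). Edges now: 4
Op 5: add_edge(C, E). Edges now: 5
Op 6: add_edge(F, A) (duplicate, no change). Edges now: 5
Op 7: add_edge(E, F). Edges now: 6
Op 8: add_edge(D, A). Edges now: 7
Op 9: add_edge(E, D). Edges now: 8
Op 10: add_edge(B, A). Edges now: 9
Op 11: add_edge(C, A). Edges now: 10
Compute levels (Kahn BFS):
  sources (in-degree 0): C
  process C: level=0
    C->A: in-degree(A)=3, level(A)>=1
    C->D: in-degree(D)=1, level(D)>=1
    C->E: in-degree(E)=0, level(E)=1, enqueue
  process E: level=1
    E->D: in-degree(D)=0, level(D)=2, enqueue
    E->F: in-degree(F)=1, level(F)>=2
  process D: level=2
    D->A: in-degree(A)=2, level(A)>=3
    D->F: in-degree(F)=0, level(F)=3, enqueue
  process F: level=3
    F->A: in-degree(A)=1, level(A)>=4
    F->B: in-degree(B)=0, level(B)=4, enqueue
  process B: level=4
    B->A: in-degree(A)=0, level(A)=5, enqueue
  process A: level=5
All levels: A:5, B:4, C:0, D:2, E:1, F:3
max level = 5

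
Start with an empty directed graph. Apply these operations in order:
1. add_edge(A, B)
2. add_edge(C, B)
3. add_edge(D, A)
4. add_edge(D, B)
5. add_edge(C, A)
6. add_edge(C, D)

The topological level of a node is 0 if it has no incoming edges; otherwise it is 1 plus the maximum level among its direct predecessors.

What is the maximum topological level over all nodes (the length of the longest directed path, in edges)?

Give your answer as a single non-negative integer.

Op 1: add_edge(A, B). Edges now: 1
Op 2: add_edge(C, B). Edges now: 2
Op 3: add_edge(D, A). Edges now: 3
Op 4: add_edge(D, B). Edges now: 4
Op 5: add_edge(C, A). Edges now: 5
Op 6: add_edge(C, D). Edges now: 6
Compute levels (Kahn BFS):
  sources (in-degree 0): C
  process C: level=0
    C->A: in-degree(A)=1, level(A)>=1
    C->B: in-degree(B)=2, level(B)>=1
    C->D: in-degree(D)=0, level(D)=1, enqueue
  process D: level=1
    D->A: in-degree(A)=0, level(A)=2, enqueue
    D->B: in-degree(B)=1, level(B)>=2
  process A: level=2
    A->B: in-degree(B)=0, level(B)=3, enqueue
  process B: level=3
All levels: A:2, B:3, C:0, D:1
max level = 3

Answer: 3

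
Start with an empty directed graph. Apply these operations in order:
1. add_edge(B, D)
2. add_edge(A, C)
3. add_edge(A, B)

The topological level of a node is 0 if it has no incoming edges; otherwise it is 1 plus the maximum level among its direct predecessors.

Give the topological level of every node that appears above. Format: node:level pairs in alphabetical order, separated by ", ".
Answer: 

Answer: A:0, B:1, C:1, D:2

Derivation:
Op 1: add_edge(B, D). Edges now: 1
Op 2: add_edge(A, C). Edges now: 2
Op 3: add_edge(A, B). Edges now: 3
Compute levels (Kahn BFS):
  sources (in-degree 0): A
  process A: level=0
    A->B: in-degree(B)=0, level(B)=1, enqueue
    A->C: in-degree(C)=0, level(C)=1, enqueue
  process B: level=1
    B->D: in-degree(D)=0, level(D)=2, enqueue
  process C: level=1
  process D: level=2
All levels: A:0, B:1, C:1, D:2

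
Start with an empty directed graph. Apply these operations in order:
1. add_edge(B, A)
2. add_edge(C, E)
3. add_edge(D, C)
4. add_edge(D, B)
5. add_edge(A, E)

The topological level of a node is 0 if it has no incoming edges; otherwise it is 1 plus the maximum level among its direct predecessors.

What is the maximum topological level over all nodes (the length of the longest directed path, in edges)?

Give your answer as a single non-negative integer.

Op 1: add_edge(B, A). Edges now: 1
Op 2: add_edge(C, E). Edges now: 2
Op 3: add_edge(D, C). Edges now: 3
Op 4: add_edge(D, B). Edges now: 4
Op 5: add_edge(A, E). Edges now: 5
Compute levels (Kahn BFS):
  sources (in-degree 0): D
  process D: level=0
    D->B: in-degree(B)=0, level(B)=1, enqueue
    D->C: in-degree(C)=0, level(C)=1, enqueue
  process B: level=1
    B->A: in-degree(A)=0, level(A)=2, enqueue
  process C: level=1
    C->E: in-degree(E)=1, level(E)>=2
  process A: level=2
    A->E: in-degree(E)=0, level(E)=3, enqueue
  process E: level=3
All levels: A:2, B:1, C:1, D:0, E:3
max level = 3

Answer: 3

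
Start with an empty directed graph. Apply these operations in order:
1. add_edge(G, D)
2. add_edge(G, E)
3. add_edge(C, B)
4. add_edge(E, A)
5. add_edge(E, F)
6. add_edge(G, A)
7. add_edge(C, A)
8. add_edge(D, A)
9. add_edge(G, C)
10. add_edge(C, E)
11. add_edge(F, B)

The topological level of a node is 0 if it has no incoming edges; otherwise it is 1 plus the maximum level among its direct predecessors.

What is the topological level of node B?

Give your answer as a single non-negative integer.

Answer: 4

Derivation:
Op 1: add_edge(G, D). Edges now: 1
Op 2: add_edge(G, E). Edges now: 2
Op 3: add_edge(C, B). Edges now: 3
Op 4: add_edge(E, A). Edges now: 4
Op 5: add_edge(E, F). Edges now: 5
Op 6: add_edge(G, A). Edges now: 6
Op 7: add_edge(C, A). Edges now: 7
Op 8: add_edge(D, A). Edges now: 8
Op 9: add_edge(G, C). Edges now: 9
Op 10: add_edge(C, E). Edges now: 10
Op 11: add_edge(F, B). Edges now: 11
Compute levels (Kahn BFS):
  sources (in-degree 0): G
  process G: level=0
    G->A: in-degree(A)=3, level(A)>=1
    G->C: in-degree(C)=0, level(C)=1, enqueue
    G->D: in-degree(D)=0, level(D)=1, enqueue
    G->E: in-degree(E)=1, level(E)>=1
  process C: level=1
    C->A: in-degree(A)=2, level(A)>=2
    C->B: in-degree(B)=1, level(B)>=2
    C->E: in-degree(E)=0, level(E)=2, enqueue
  process D: level=1
    D->A: in-degree(A)=1, level(A)>=2
  process E: level=2
    E->A: in-degree(A)=0, level(A)=3, enqueue
    E->F: in-degree(F)=0, level(F)=3, enqueue
  process A: level=3
  process F: level=3
    F->B: in-degree(B)=0, level(B)=4, enqueue
  process B: level=4
All levels: A:3, B:4, C:1, D:1, E:2, F:3, G:0
level(B) = 4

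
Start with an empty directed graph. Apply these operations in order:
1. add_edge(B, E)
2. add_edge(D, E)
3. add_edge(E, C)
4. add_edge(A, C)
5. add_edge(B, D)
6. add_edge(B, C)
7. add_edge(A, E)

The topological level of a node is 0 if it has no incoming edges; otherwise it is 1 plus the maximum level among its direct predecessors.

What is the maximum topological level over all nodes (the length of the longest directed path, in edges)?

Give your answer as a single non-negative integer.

Answer: 3

Derivation:
Op 1: add_edge(B, E). Edges now: 1
Op 2: add_edge(D, E). Edges now: 2
Op 3: add_edge(E, C). Edges now: 3
Op 4: add_edge(A, C). Edges now: 4
Op 5: add_edge(B, D). Edges now: 5
Op 6: add_edge(B, C). Edges now: 6
Op 7: add_edge(A, E). Edges now: 7
Compute levels (Kahn BFS):
  sources (in-degree 0): A, B
  process A: level=0
    A->C: in-degree(C)=2, level(C)>=1
    A->E: in-degree(E)=2, level(E)>=1
  process B: level=0
    B->C: in-degree(C)=1, level(C)>=1
    B->D: in-degree(D)=0, level(D)=1, enqueue
    B->E: in-degree(E)=1, level(E)>=1
  process D: level=1
    D->E: in-degree(E)=0, level(E)=2, enqueue
  process E: level=2
    E->C: in-degree(C)=0, level(C)=3, enqueue
  process C: level=3
All levels: A:0, B:0, C:3, D:1, E:2
max level = 3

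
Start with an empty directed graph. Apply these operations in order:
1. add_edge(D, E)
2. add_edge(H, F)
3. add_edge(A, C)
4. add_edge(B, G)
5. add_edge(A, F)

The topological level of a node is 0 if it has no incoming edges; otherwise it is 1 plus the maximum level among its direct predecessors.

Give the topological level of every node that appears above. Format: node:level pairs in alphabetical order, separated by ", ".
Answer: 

Op 1: add_edge(D, E). Edges now: 1
Op 2: add_edge(H, F). Edges now: 2
Op 3: add_edge(A, C). Edges now: 3
Op 4: add_edge(B, G). Edges now: 4
Op 5: add_edge(A, F). Edges now: 5
Compute levels (Kahn BFS):
  sources (in-degree 0): A, B, D, H
  process A: level=0
    A->C: in-degree(C)=0, level(C)=1, enqueue
    A->F: in-degree(F)=1, level(F)>=1
  process B: level=0
    B->G: in-degree(G)=0, level(G)=1, enqueue
  process D: level=0
    D->E: in-degree(E)=0, level(E)=1, enqueue
  process H: level=0
    H->F: in-degree(F)=0, level(F)=1, enqueue
  process C: level=1
  process G: level=1
  process E: level=1
  process F: level=1
All levels: A:0, B:0, C:1, D:0, E:1, F:1, G:1, H:0

Answer: A:0, B:0, C:1, D:0, E:1, F:1, G:1, H:0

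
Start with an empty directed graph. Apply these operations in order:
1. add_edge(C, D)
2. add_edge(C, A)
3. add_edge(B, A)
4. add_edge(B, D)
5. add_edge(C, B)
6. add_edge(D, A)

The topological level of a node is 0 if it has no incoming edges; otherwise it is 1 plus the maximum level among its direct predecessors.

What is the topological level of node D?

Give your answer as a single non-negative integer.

Op 1: add_edge(C, D). Edges now: 1
Op 2: add_edge(C, A). Edges now: 2
Op 3: add_edge(B, A). Edges now: 3
Op 4: add_edge(B, D). Edges now: 4
Op 5: add_edge(C, B). Edges now: 5
Op 6: add_edge(D, A). Edges now: 6
Compute levels (Kahn BFS):
  sources (in-degree 0): C
  process C: level=0
    C->A: in-degree(A)=2, level(A)>=1
    C->B: in-degree(B)=0, level(B)=1, enqueue
    C->D: in-degree(D)=1, level(D)>=1
  process B: level=1
    B->A: in-degree(A)=1, level(A)>=2
    B->D: in-degree(D)=0, level(D)=2, enqueue
  process D: level=2
    D->A: in-degree(A)=0, level(A)=3, enqueue
  process A: level=3
All levels: A:3, B:1, C:0, D:2
level(D) = 2

Answer: 2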